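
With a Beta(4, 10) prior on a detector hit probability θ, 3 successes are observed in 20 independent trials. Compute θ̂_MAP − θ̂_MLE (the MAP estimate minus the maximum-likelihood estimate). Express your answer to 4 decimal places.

MAP − MLE = 0.0375

Posterior is Beta(7, 27); MAP = (7−1)/(34−2) = 6/32 ≈ 0.18750.
MLE ignores the prior: θ̂_MLE = k/n = 3/20 ≈ 0.15000.
Difference = 6/32 − 3/20 = 3/80 ≈ 0.0375.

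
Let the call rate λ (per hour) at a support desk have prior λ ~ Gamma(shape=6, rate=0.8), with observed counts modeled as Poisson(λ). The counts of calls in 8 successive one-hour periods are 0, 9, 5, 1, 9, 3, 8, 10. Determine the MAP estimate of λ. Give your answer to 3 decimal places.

Σxᵢ = 0+9+5+1+9+3+8+10 = 45, with n = 8.
Posterior ∝ λ^5e^(−0.8λ) · λ^45e^(−8λ) = λ^50e^(−8.8λ), i.e. Gamma(shape=51, rate=8.8).
The mode of a Gamma(a, b) with a ≥ 1 (shape–rate) is (a−1)/b = 50/8.8 ≈ 5.682.

λ̂_MAP = 5.682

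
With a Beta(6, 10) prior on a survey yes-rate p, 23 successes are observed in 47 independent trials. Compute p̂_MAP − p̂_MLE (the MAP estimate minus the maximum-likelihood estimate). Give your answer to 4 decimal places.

MAP − MLE = -0.0303

Posterior is Beta(29, 34); MAP = (29−1)/(63−2) = 28/61 ≈ 0.45902.
MLE ignores the prior: p̂_MLE = k/n = 23/47 ≈ 0.48936.
Difference = 28/61 − 23/47 = -87/2867 ≈ -0.0303.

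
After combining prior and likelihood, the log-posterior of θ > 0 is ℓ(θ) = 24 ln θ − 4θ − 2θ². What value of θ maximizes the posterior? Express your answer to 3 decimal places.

ℓ'(θ) = 24/θ − 4 − 4θ. Setting this to zero and multiplying by θ: 4θ² + 4θ − 24 = 0.
θ = (−4 + √(4² + 4·4·24)) / (2·4) = (−4 + √400) / 8 = (−4 + 20)/8 = 2.
ℓ''(θ) = −24/θ² − 4 < 0, confirming a maximum.

θ̂_MAP = 2.000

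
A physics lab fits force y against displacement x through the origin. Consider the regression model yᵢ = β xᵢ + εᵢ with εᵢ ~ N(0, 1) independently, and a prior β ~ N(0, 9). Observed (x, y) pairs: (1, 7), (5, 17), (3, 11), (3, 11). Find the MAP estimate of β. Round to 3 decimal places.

β̂_MAP = 3.582

log p(β | y) = −Σ(yᵢ − βxᵢ)²/(2·1) − β²/(2·9) + const.
Setting the derivative to zero: Σxᵢ(yᵢ − βxᵢ)/1 − β/9 = 0, so β = Σxᵢyᵢ / (Σxᵢ² + σ²/τ²).
Σxᵢyᵢ = 1·7 + 5·17 + 3·11 + 3·11 = 158; Σxᵢ² = 44; σ²/τ² = 1/9.
β̂_MAP = 158 / (44 + 1/9) = 158/(397/9) = 1422/397 ≈ 3.582.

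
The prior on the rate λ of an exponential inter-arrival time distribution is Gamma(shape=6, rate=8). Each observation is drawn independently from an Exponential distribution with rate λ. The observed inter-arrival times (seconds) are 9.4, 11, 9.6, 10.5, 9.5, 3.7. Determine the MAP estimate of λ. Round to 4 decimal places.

λ̂_MAP = 0.1783

The Exponential(rate=λ) likelihood is ∝ λ^n e^(−λΣtᵢ). Here n = 6 and Σtᵢ = 9.4 + 11 + 9.6 + 10.5 + 9.5 + 3.7 = 53.7.
Posterior ∝ λ^5e^(−8λ) · λ^6e^(−53.7λ) = λ^11e^(−61.7λ), i.e. Gamma(12, 61.7).
Mode = (a−1)/b = 11/61.7 ≈ 0.1783.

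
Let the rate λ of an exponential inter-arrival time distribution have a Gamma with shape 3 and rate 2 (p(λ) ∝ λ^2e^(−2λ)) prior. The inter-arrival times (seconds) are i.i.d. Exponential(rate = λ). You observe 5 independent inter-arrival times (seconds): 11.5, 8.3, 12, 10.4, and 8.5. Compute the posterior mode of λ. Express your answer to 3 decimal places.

The Exponential(rate=λ) likelihood is ∝ λ^n e^(−λΣtᵢ). Here n = 5 and Σtᵢ = 11.5 + 8.3 + 12 + 10.4 + 8.5 = 50.7.
Posterior ∝ λ^2e^(−2λ) · λ^5e^(−50.7λ) = λ^7e^(−52.7λ), i.e. Gamma(8, 52.7).
Mode = (a−1)/b = 7/52.7 ≈ 0.133.

λ̂_MAP = 0.133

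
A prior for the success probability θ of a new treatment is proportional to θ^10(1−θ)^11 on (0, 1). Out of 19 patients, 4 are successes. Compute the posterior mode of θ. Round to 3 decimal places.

The prior density ∝ θ^10(1−θ)^11 is the kernel of Beta(11, 12).
Data: 4 successes in 19 trials. The binomial likelihood contributes θ^4(1−θ)^15, so the posterior is Beta(11+4, 12+15) = Beta(15, 27).
For Beta(a, b) with a, b > 1 the mode is (a−1)/(a+b−2) = 14/40 ≈ 0.350.

θ̂_MAP = 0.350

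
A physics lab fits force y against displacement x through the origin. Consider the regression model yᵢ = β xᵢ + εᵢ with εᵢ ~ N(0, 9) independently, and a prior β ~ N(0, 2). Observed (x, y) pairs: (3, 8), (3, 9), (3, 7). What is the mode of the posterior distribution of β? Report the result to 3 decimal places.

β̂_MAP = 2.286

log p(β | y) = −Σ(yᵢ − βxᵢ)²/(2·9) − β²/(2·2) + const.
Setting the derivative to zero: Σxᵢ(yᵢ − βxᵢ)/9 − β/2 = 0, so β = Σxᵢyᵢ / (Σxᵢ² + σ²/τ²).
Σxᵢyᵢ = 3·8 + 3·9 + 3·7 = 72; Σxᵢ² = 27; σ²/τ² = 4.5.
β̂_MAP = 72 / (27 + 4.5) = 72/31.5 ≈ 2.286.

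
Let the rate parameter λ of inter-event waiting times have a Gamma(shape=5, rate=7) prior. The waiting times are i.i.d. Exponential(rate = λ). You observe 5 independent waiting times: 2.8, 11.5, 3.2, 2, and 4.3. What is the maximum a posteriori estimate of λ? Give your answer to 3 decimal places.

The Exponential(rate=λ) likelihood is ∝ λ^n e^(−λΣtᵢ). Here n = 5 and Σtᵢ = 2.8 + 11.5 + 3.2 + 2 + 4.3 = 23.8.
Posterior ∝ λ^4e^(−7λ) · λ^5e^(−23.8λ) = λ^9e^(−30.8λ), i.e. Gamma(10, 30.8).
Mode = (a−1)/b = 9/30.8 ≈ 0.292.

λ̂_MAP = 0.292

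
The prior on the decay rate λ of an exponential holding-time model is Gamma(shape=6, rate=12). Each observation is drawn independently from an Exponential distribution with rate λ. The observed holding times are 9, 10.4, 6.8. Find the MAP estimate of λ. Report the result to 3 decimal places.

The Exponential(rate=λ) likelihood is ∝ λ^n e^(−λΣtᵢ). Here n = 3 and Σtᵢ = 9 + 10.4 + 6.8 = 26.2.
Posterior ∝ λ^5e^(−12λ) · λ^3e^(−26.2λ) = λ^8e^(−38.2λ), i.e. Gamma(9, 38.2).
Mode = (a−1)/b = 8/38.2 ≈ 0.209.

λ̂_MAP = 0.209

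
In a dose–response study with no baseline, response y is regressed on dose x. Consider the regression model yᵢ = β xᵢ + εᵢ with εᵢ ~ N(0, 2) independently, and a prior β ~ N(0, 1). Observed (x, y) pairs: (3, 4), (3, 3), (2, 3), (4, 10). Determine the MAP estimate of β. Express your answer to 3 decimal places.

log p(β | y) = −Σ(yᵢ − βxᵢ)²/(2·2) − β²/(2·1) + const.
Setting the derivative to zero: Σxᵢ(yᵢ − βxᵢ)/2 − β/1 = 0, so β = Σxᵢyᵢ / (Σxᵢ² + σ²/τ²).
Σxᵢyᵢ = 3·4 + 3·3 + 2·3 + 4·10 = 67; Σxᵢ² = 38; σ²/τ² = 2.
β̂_MAP = 67 / (38 + 2) = 67/40 ≈ 1.675.

β̂_MAP = 1.675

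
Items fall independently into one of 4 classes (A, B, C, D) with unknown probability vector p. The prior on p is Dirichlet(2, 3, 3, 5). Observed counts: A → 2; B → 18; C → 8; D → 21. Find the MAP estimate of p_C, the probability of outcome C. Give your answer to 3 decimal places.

The posterior is Dirichlet(αᵢ + nᵢ) = Dirichlet(4, 21, 11, 26).
For a Dirichlet(a₁,…,a_K) with all aᵢ > 1, the mode has j-th component (aⱼ − 1)/(Σaᵢ − K).
Here Σaᵢ = 62 and K = 4, so p_C = (11 − 1)/(62 − 4) = 10/58 ≈ 0.172.

MAP estimate of p_C = 0.172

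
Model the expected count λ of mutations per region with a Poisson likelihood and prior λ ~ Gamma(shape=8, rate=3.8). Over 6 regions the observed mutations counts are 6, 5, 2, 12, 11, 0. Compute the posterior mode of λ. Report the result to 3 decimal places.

Σxᵢ = 6+5+2+12+11+0 = 36, with n = 6.
Posterior ∝ λ^7e^(−3.8λ) · λ^36e^(−6λ) = λ^43e^(−9.8λ), i.e. Gamma(shape=44, rate=9.8).
The mode of a Gamma(a, b) with a ≥ 1 (shape–rate) is (a−1)/b = 43/9.8 ≈ 4.388.

λ̂_MAP = 4.388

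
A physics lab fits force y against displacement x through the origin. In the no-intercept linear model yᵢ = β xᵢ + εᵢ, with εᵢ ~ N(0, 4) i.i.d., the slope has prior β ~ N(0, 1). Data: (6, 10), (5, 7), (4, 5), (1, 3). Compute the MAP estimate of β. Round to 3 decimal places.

β̂_MAP = 1.439

log p(β | y) = −Σ(yᵢ − βxᵢ)²/(2·4) − β²/(2·1) + const.
Setting the derivative to zero: Σxᵢ(yᵢ − βxᵢ)/4 − β/1 = 0, so β = Σxᵢyᵢ / (Σxᵢ² + σ²/τ²).
Σxᵢyᵢ = 6·10 + 5·7 + 4·5 + 1·3 = 118; Σxᵢ² = 78; σ²/τ² = 4.
β̂_MAP = 118 / (78 + 4) = 118/82 ≈ 1.439.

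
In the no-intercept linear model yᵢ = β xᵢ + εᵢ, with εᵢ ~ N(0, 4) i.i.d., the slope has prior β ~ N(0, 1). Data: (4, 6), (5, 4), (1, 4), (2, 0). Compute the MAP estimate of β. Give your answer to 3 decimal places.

β̂_MAP = 0.960

log p(β | y) = −Σ(yᵢ − βxᵢ)²/(2·4) − β²/(2·1) + const.
Setting the derivative to zero: Σxᵢ(yᵢ − βxᵢ)/4 − β/1 = 0, so β = Σxᵢyᵢ / (Σxᵢ² + σ²/τ²).
Σxᵢyᵢ = 4·6 + 5·4 + 1·4 + 2·0 = 48; Σxᵢ² = 46; σ²/τ² = 4.
β̂_MAP = 48 / (46 + 4) = 48/50 ≈ 0.960.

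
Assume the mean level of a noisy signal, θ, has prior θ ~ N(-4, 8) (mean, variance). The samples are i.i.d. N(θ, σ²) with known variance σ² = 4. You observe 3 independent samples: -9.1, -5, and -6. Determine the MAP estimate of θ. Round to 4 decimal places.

n = 3; x̄ = ((-9.1) + (-5) + (-6))/3 = -20.1/3 = -6.7.
For a Normal prior and Normal likelihood with known variance, the posterior is Normal; its mode equals its mean, the precision-weighted average.
Prior precision 1/σ₀² = 1/8 = 0.125; data precision n/σ² = 3/4 = 0.75.
θ̂ = (0.125·(-4) + 0.75·(-6.7)) / (0.125 + 0.75) = (-5.525)/0.875 = -221/35 ≈ -6.3143.

θ̂_MAP = -6.3143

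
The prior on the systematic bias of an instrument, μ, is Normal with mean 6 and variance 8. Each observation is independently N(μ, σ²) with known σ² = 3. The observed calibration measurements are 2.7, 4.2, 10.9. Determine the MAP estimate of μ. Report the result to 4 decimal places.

n = 3; x̄ = (2.7 + 4.2 + 10.9)/3 = 17.8/3 = 89/15 ≈ 5.9333.
For a Normal prior and Normal likelihood with known variance, the posterior is Normal; its mode equals its mean, the precision-weighted average.
Prior precision 1/σ₀² = 1/8 = 0.125; data precision n/σ² = 3/3 = 1.
μ̂ = (0.125·6 + 1·(89/15)) / (0.125 + 1) = (401/60)/1.125 = 802/135 ≈ 5.9407.

μ̂_MAP = 5.9407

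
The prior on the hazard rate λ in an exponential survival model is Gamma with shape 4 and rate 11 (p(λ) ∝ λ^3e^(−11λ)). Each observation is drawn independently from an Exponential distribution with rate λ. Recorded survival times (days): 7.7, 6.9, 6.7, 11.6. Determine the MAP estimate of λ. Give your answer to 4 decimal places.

The Exponential(rate=λ) likelihood is ∝ λ^n e^(−λΣtᵢ). Here n = 4 and Σtᵢ = 7.7 + 6.9 + 6.7 + 11.6 = 32.9.
Posterior ∝ λ^3e^(−11λ) · λ^4e^(−32.9λ) = λ^7e^(−43.9λ), i.e. Gamma(8, 43.9).
Mode = (a−1)/b = 7/43.9 ≈ 0.1595.

λ̂_MAP = 0.1595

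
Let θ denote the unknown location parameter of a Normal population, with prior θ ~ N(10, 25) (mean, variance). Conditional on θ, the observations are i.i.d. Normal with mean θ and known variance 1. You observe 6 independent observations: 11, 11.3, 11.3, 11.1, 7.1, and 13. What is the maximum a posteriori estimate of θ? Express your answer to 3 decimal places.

θ̂_MAP = 10.795

n = 6; x̄ = (11 + 11.3 + 11.3 + 11.1 + 7.1 + 13)/6 = 64.8/6 = 10.8.
For a Normal prior and Normal likelihood with known variance, the posterior is Normal; its mode equals its mean, the precision-weighted average.
Prior precision 1/σ₀² = 1/25 = 0.04; data precision n/σ² = 6/1 = 6.
θ̂ = (0.04·10 + 6·10.8) / (0.04 + 6) = 65.2/6.04 = 1630/151 ≈ 10.795.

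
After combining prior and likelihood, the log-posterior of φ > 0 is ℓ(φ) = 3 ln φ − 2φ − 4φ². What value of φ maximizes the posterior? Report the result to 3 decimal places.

ℓ'(φ) = 3/φ − 2 − 8φ. Setting this to zero and multiplying by φ: 8φ² + 2φ − 3 = 0.
φ = (−2 + √(2² + 4·8·3)) / (2·8) = (−2 + √100) / 16 = (−2 + 10)/16 = 1/2.
ℓ''(φ) = −3/φ² − 8 < 0, confirming a maximum.

φ̂_MAP = 0.500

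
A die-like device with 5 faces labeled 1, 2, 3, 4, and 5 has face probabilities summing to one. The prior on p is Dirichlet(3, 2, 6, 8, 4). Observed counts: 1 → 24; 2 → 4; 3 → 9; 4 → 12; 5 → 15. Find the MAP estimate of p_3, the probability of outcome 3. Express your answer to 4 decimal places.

The posterior is Dirichlet(αᵢ + nᵢ) = Dirichlet(27, 6, 15, 20, 19).
For a Dirichlet(a₁,…,a_K) with all aᵢ > 1, the mode has j-th component (aⱼ − 1)/(Σaᵢ − K).
Here Σaᵢ = 87 and K = 5, so p_3 = (15 − 1)/(87 − 5) = 14/82 ≈ 0.1707.

MAP estimate: 0.1707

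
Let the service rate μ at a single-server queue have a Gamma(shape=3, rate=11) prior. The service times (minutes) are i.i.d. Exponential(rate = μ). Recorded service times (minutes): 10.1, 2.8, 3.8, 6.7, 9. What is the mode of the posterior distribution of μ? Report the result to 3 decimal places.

The Exponential(rate=μ) likelihood is ∝ μ^n e^(−μΣtᵢ). Here n = 5 and Σtᵢ = 10.1 + 2.8 + 3.8 + 6.7 + 9 = 32.4.
Posterior ∝ μ^2e^(−11μ) · μ^5e^(−32.4μ) = μ^7e^(−43.4μ), i.e. Gamma(8, 43.4).
Mode = (a−1)/b = 7/43.4 ≈ 0.161.

μ̂_MAP = 0.161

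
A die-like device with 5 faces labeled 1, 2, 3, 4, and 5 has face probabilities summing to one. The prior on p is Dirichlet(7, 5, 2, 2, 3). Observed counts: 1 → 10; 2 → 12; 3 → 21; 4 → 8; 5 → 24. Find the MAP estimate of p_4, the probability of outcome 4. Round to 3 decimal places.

MAP estimate: 0.101

The posterior is Dirichlet(αᵢ + nᵢ) = Dirichlet(17, 17, 23, 10, 27).
For a Dirichlet(a₁,…,a_K) with all aᵢ > 1, the mode has j-th component (aⱼ − 1)/(Σaᵢ − K).
Here Σaᵢ = 94 and K = 5, so p_4 = (10 − 1)/(94 − 5) = 9/89 ≈ 0.101.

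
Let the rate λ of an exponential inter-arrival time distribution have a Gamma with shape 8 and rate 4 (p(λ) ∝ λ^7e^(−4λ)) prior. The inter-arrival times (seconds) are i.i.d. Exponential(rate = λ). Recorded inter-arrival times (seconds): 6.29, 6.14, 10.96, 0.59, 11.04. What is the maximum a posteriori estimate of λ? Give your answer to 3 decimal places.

λ̂_MAP = 0.308

The Exponential(rate=λ) likelihood is ∝ λ^n e^(−λΣtᵢ). Here n = 5 and Σtᵢ = 6.29 + 6.14 + 10.96 + 0.59 + 11.04 = 35.02.
Posterior ∝ λ^7e^(−4λ) · λ^5e^(−35.02λ) = λ^12e^(−39.02λ), i.e. Gamma(13, 39.02).
Mode = (a−1)/b = 12/39.02 ≈ 0.308.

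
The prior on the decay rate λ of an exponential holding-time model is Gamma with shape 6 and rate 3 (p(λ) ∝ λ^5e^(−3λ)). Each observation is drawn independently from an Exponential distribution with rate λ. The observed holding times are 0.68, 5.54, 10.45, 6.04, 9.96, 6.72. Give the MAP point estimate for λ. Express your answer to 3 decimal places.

The Exponential(rate=λ) likelihood is ∝ λ^n e^(−λΣtᵢ). Here n = 6 and Σtᵢ = 0.68 + 5.54 + 10.45 + 6.04 + 9.96 + 6.72 = 39.39.
Posterior ∝ λ^5e^(−3λ) · λ^6e^(−39.39λ) = λ^11e^(−42.39λ), i.e. Gamma(12, 42.39).
Mode = (a−1)/b = 11/42.39 ≈ 0.259.

λ̂_MAP = 0.259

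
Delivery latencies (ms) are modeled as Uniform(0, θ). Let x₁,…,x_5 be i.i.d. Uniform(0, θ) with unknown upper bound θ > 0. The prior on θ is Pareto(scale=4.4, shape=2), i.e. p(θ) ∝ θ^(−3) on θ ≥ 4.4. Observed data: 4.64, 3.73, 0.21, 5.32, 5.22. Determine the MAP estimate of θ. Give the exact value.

θ̂_MAP = 5.32

The Uniform(0, θ) likelihood is θ^(−n) for θ ≥ max(xᵢ), zero otherwise. Here max(xᵢ) = 5.32.
Posterior ∝ θ^(−3) · θ^(−5) = θ^(−8) on θ ≥ max(4.4, 5.32) = 5.32.
This density is strictly decreasing in θ, so the posterior mode lies at the lower boundary of the support.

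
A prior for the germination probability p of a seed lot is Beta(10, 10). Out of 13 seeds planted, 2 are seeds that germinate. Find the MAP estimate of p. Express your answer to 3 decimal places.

Prior: Beta(10, 10).
Data: 2 successes in 13 trials. The binomial likelihood contributes p^2(1−p)^11, so the posterior is Beta(10+2, 10+11) = Beta(12, 21).
For Beta(a, b) with a, b > 1 the mode is (a−1)/(a+b−2) = 11/31 ≈ 0.355.

p̂_MAP = 0.355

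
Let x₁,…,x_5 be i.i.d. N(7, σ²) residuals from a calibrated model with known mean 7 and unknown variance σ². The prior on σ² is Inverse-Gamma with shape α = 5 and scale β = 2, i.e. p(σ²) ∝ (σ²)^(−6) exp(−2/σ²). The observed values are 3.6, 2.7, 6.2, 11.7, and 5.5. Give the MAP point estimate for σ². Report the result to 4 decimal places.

Sum of squared deviations about the known mean: SS = (3.6−7)² + (2.7−7)² + (6.2−7)² + (11.7−7)² + (5.5−7)² = 55.03.
The Normal likelihood contributes (σ²)^(−n/2) exp(−SS/(2σ²)), so the posterior is Inverse-Gamma(α + n/2, β + SS/2) = Inverse-Gamma(7.5, 29.515).
The mode of Inverse-Gamma(a, b) is b/(a+1) = 29.515/8.5 ≈ 3.4724.

σ̂²_MAP = 3.4724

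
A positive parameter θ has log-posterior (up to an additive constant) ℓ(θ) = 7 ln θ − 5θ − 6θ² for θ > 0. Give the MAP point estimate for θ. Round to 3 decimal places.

ℓ'(θ) = 7/θ − 5 − 12θ. Setting this to zero and multiplying by θ: 12θ² + 5θ − 7 = 0.
θ = (−5 + √(5² + 4·12·7)) / (2·12) = (−5 + √361) / 24 = (−5 + 19)/24 = 7/12.
ℓ''(θ) = −7/θ² − 12 < 0, confirming a maximum.

θ̂_MAP = 0.583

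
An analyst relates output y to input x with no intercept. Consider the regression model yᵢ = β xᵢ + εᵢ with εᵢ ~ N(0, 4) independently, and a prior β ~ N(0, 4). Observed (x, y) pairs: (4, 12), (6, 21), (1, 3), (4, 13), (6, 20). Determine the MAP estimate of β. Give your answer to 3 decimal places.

β̂_MAP = 3.292

log p(β | y) = −Σ(yᵢ − βxᵢ)²/(2·4) − β²/(2·4) + const.
Setting the derivative to zero: Σxᵢ(yᵢ − βxᵢ)/4 − β/4 = 0, so β = Σxᵢyᵢ / (Σxᵢ² + σ²/τ²).
Σxᵢyᵢ = 4·12 + 6·21 + 1·3 + 4·13 + 6·20 = 349; Σxᵢ² = 105; σ²/τ² = 1.
β̂_MAP = 349 / (105 + 1) = 349/106 ≈ 3.292.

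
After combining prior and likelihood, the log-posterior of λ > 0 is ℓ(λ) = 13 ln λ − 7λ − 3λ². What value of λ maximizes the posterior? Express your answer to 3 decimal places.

λ̂_MAP = 1.000

ℓ'(λ) = 13/λ − 7 − 6λ. Setting this to zero and multiplying by λ: 6λ² + 7λ − 13 = 0.
λ = (−7 + √(7² + 4·6·13)) / (2·6) = (−7 + √361) / 12 = (−7 + 19)/12 = 1.
ℓ''(λ) = −13/λ² − 6 < 0, confirming a maximum.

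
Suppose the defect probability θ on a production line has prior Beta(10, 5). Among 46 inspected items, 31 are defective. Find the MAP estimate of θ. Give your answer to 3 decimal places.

θ̂_MAP = 0.678

Prior: Beta(10, 5).
Data: 31 successes in 46 trials. The binomial likelihood contributes θ^31(1−θ)^15, so the posterior is Beta(10+31, 5+15) = Beta(41, 20).
For Beta(a, b) with a, b > 1 the mode is (a−1)/(a+b−2) = 40/59 ≈ 0.678.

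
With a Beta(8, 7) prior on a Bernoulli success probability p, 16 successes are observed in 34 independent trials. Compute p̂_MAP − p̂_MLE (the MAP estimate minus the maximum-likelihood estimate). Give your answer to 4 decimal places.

MAP − MLE = 0.0188

Posterior is Beta(24, 25); MAP = (24−1)/(49−2) = 23/47 ≈ 0.48936.
MLE ignores the prior: p̂_MLE = k/n = 16/34 ≈ 0.47059.
Difference = 23/47 − 16/34 = 15/799 ≈ 0.0188.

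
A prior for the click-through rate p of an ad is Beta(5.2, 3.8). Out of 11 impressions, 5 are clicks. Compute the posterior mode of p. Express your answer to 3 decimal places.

Prior: Beta(5.2, 3.8).
Data: 5 successes in 11 trials. The binomial likelihood contributes p^5(1−p)^6, so the posterior is Beta(5.2+5, 3.8+6) = Beta(10.2, 9.8).
For Beta(a, b) with a, b > 1 the mode is (a−1)/(a+b−2) = 9.2/18 ≈ 0.511.

p̂_MAP = 0.511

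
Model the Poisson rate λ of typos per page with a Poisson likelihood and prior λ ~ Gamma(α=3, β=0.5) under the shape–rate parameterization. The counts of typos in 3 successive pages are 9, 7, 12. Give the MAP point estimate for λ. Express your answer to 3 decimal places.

Σxᵢ = 9+7+12 = 28, with n = 3.
Posterior ∝ λ^2e^(−0.5λ) · λ^28e^(−3λ) = λ^30e^(−3.5λ), i.e. Gamma(shape=31, rate=3.5).
The mode of a Gamma(a, b) with a ≥ 1 (shape–rate) is (a−1)/b = 30/3.5 ≈ 8.571.

λ̂_MAP = 8.571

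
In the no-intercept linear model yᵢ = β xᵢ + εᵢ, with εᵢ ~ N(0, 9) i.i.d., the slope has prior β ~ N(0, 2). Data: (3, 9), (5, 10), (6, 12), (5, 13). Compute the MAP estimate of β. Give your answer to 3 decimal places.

β̂_MAP = 2.151

log p(β | y) = −Σ(yᵢ − βxᵢ)²/(2·9) − β²/(2·2) + const.
Setting the derivative to zero: Σxᵢ(yᵢ − βxᵢ)/9 − β/2 = 0, so β = Σxᵢyᵢ / (Σxᵢ² + σ²/τ²).
Σxᵢyᵢ = 3·9 + 5·10 + 6·12 + 5·13 = 214; Σxᵢ² = 95; σ²/τ² = 4.5.
β̂_MAP = 214 / (95 + 4.5) = 214/99.5 ≈ 2.151.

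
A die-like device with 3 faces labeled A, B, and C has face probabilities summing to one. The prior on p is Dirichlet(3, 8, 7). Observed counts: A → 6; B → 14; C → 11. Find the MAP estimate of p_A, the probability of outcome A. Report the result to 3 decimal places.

MAP estimate of p_A = 0.174

The posterior is Dirichlet(αᵢ + nᵢ) = Dirichlet(9, 22, 18).
For a Dirichlet(a₁,…,a_K) with all aᵢ > 1, the mode has j-th component (aⱼ − 1)/(Σaᵢ − K).
Here Σaᵢ = 49 and K = 3, so p_A = (9 − 1)/(49 − 3) = 8/46 ≈ 0.174.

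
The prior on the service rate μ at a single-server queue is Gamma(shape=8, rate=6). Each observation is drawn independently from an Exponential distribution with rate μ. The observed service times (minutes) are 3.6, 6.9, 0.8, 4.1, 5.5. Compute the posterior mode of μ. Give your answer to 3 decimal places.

μ̂_MAP = 0.446

The Exponential(rate=μ) likelihood is ∝ μ^n e^(−μΣtᵢ). Here n = 5 and Σtᵢ = 3.6 + 6.9 + 0.8 + 4.1 + 5.5 = 20.9.
Posterior ∝ μ^7e^(−6μ) · μ^5e^(−20.9μ) = μ^12e^(−26.9μ), i.e. Gamma(13, 26.9).
Mode = (a−1)/b = 12/26.9 ≈ 0.446.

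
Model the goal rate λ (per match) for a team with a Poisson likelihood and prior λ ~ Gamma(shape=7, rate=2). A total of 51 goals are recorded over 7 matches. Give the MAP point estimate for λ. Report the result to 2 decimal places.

λ̂_MAP = 6.33

Σxᵢ = 51, n = 7.
Posterior ∝ λ^6e^(−2λ) · λ^51e^(−7λ) = λ^57e^(−9λ), i.e. Gamma(shape=58, rate=9).
The mode of a Gamma(a, b) with a ≥ 1 (shape–rate) is (a−1)/b = 57/9 ≈ 6.33.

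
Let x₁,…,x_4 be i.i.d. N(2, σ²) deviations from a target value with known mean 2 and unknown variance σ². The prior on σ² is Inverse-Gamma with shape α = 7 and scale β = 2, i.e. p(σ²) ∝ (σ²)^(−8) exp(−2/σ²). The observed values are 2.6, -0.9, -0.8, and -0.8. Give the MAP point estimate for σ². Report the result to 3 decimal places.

σ̂²_MAP = 1.423

Sum of squared deviations about the known mean: SS = (2.6−2)² + (-0.9−2)² + (-0.8−2)² + (-0.8−2)² = 24.45.
The Normal likelihood contributes (σ²)^(−n/2) exp(−SS/(2σ²)), so the posterior is Inverse-Gamma(α + n/2, β + SS/2) = Inverse-Gamma(9, 14.225).
The mode of Inverse-Gamma(a, b) is b/(a+1) = 14.225/10 ≈ 1.423.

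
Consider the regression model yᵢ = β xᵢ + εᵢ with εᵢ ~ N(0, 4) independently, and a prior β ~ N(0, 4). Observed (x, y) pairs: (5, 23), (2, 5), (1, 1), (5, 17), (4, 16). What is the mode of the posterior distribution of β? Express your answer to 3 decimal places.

β̂_MAP = 3.819

log p(β | y) = −Σ(yᵢ − βxᵢ)²/(2·4) − β²/(2·4) + const.
Setting the derivative to zero: Σxᵢ(yᵢ − βxᵢ)/4 − β/4 = 0, so β = Σxᵢyᵢ / (Σxᵢ² + σ²/τ²).
Σxᵢyᵢ = 5·23 + 2·5 + 1·1 + 5·17 + 4·16 = 275; Σxᵢ² = 71; σ²/τ² = 1.
β̂_MAP = 275 / (71 + 1) = 275/72 ≈ 3.819.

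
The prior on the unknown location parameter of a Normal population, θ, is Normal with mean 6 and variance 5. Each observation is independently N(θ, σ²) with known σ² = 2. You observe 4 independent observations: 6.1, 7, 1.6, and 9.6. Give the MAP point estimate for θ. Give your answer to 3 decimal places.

n = 4; x̄ = (6.1 + 7 + 1.6 + 9.6)/4 = 24.3/4 = 6.075.
For a Normal prior and Normal likelihood with known variance, the posterior is Normal; its mode equals its mean, the precision-weighted average.
Prior precision 1/σ₀² = 1/5 = 0.2; data precision n/σ² = 4/2 = 2.
θ̂ = (0.2·6 + 2·6.075) / (0.2 + 2) = 13.35/2.2 = 267/44 ≈ 6.068.

θ̂_MAP = 6.068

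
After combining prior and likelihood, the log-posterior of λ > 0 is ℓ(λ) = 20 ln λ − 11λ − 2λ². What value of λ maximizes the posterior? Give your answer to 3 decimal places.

ℓ'(λ) = 20/λ − 11 − 4λ. Setting this to zero and multiplying by λ: 4λ² + 11λ − 20 = 0.
λ = (−11 + √(11² + 4·4·20)) / (2·4) = (−11 + √441) / 8 = (−11 + 21)/8 = 5/4.
ℓ''(λ) = −20/λ² − 4 < 0, confirming a maximum.

λ̂_MAP = 1.250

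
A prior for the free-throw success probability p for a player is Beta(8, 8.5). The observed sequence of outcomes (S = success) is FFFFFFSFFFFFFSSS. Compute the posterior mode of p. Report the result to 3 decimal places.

p̂_MAP = 0.361

Prior: Beta(8, 8.5).
Data: 4 successes in 16 trials (from the sequence). The binomial likelihood contributes p^4(1−p)^12, so the posterior is Beta(8+4, 8.5+12) = Beta(12, 20.5).
For Beta(a, b) with a, b > 1 the mode is (a−1)/(a+b−2) = 11/30.5 ≈ 0.361.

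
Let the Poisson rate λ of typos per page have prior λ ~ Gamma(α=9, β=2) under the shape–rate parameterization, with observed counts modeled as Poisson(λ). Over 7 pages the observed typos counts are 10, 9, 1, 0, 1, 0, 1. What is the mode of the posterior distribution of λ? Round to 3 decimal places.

λ̂_MAP = 3.333

Σxᵢ = 10+9+1+0+1+0+1 = 22, with n = 7.
Posterior ∝ λ^8e^(−2λ) · λ^22e^(−7λ) = λ^30e^(−9λ), i.e. Gamma(shape=31, rate=9).
The mode of a Gamma(a, b) with a ≥ 1 (shape–rate) is (a−1)/b = 30/9 ≈ 3.333.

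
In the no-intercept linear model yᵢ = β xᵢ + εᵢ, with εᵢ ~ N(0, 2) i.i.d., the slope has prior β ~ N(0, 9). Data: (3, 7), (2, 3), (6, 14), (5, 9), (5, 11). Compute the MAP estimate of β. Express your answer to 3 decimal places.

log p(β | y) = −Σ(yᵢ − βxᵢ)²/(2·2) − β²/(2·9) + const.
Setting the derivative to zero: Σxᵢ(yᵢ − βxᵢ)/2 − β/9 = 0, so β = Σxᵢyᵢ / (Σxᵢ² + σ²/τ²).
Σxᵢyᵢ = 3·7 + 2·3 + 6·14 + 5·9 + 5·11 = 211; Σxᵢ² = 99; σ²/τ² = 2/9.
β̂_MAP = 211 / (99 + 2/9) = 211/(893/9) = 1899/893 ≈ 2.127.

β̂_MAP = 2.127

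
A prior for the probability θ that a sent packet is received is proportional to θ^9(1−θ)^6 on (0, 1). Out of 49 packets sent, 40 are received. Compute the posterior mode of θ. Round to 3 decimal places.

The prior density ∝ θ^9(1−θ)^6 is the kernel of Beta(10, 7).
Data: 40 successes in 49 trials. The binomial likelihood contributes θ^40(1−θ)^9, so the posterior is Beta(10+40, 7+9) = Beta(50, 16).
For Beta(a, b) with a, b > 1 the mode is (a−1)/(a+b−2) = 49/64 ≈ 0.766.

θ̂_MAP = 0.766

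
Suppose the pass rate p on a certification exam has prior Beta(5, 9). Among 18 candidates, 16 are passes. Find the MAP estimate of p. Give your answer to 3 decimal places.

Prior: Beta(5, 9).
Data: 16 successes in 18 trials. The binomial likelihood contributes p^16(1−p)^2, so the posterior is Beta(5+16, 9+2) = Beta(21, 11).
For Beta(a, b) with a, b > 1 the mode is (a−1)/(a+b−2) = 20/30 ≈ 0.667.

p̂_MAP = 0.667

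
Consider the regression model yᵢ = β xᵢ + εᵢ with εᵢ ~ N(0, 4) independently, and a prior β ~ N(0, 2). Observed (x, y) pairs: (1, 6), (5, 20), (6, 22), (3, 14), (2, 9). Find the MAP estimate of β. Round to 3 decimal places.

β̂_MAP = 3.870

log p(β | y) = −Σ(yᵢ − βxᵢ)²/(2·4) − β²/(2·2) + const.
Setting the derivative to zero: Σxᵢ(yᵢ − βxᵢ)/4 − β/2 = 0, so β = Σxᵢyᵢ / (Σxᵢ² + σ²/τ²).
Σxᵢyᵢ = 1·6 + 5·20 + 6·22 + 3·14 + 2·9 = 298; Σxᵢ² = 75; σ²/τ² = 2.
β̂_MAP = 298 / (75 + 2) = 298/77 ≈ 3.870.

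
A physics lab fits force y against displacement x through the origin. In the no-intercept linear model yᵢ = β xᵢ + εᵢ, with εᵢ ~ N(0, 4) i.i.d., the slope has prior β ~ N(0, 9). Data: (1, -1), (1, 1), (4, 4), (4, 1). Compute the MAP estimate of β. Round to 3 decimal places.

log p(β | y) = −Σ(yᵢ − βxᵢ)²/(2·4) − β²/(2·9) + const.
Setting the derivative to zero: Σxᵢ(yᵢ − βxᵢ)/4 − β/9 = 0, so β = Σxᵢyᵢ / (Σxᵢ² + σ²/τ²).
Σxᵢyᵢ = 1·(-1) + 1·1 + 4·4 + 4·1 = 20; Σxᵢ² = 34; σ²/τ² = 4/9.
β̂_MAP = 20 / (34 + 4/9) = 20/(310/9) = 18/31 ≈ 0.581.

β̂_MAP = 0.581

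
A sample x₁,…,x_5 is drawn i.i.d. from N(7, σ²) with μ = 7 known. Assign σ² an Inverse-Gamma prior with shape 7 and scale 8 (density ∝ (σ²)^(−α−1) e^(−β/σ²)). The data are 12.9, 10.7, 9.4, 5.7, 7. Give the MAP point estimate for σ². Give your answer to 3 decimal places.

Sum of squared deviations about the known mean: SS = (12.9−7)² + (10.7−7)² + (9.4−7)² + (5.7−7)² + (7−7)² = 55.95.
The Normal likelihood contributes (σ²)^(−n/2) exp(−SS/(2σ²)), so the posterior is Inverse-Gamma(α + n/2, β + SS/2) = Inverse-Gamma(9.5, 35.975).
The mode of Inverse-Gamma(a, b) is b/(a+1) = 35.975/10.5 ≈ 3.426.

σ̂²_MAP = 3.426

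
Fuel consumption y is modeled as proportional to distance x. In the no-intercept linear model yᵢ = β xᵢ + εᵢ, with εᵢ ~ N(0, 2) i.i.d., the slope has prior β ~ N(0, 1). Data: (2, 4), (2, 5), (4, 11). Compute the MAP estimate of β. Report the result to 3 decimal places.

log p(β | y) = −Σ(yᵢ − βxᵢ)²/(2·2) − β²/(2·1) + const.
Setting the derivative to zero: Σxᵢ(yᵢ − βxᵢ)/2 − β/1 = 0, so β = Σxᵢyᵢ / (Σxᵢ² + σ²/τ²).
Σxᵢyᵢ = 2·4 + 2·5 + 4·11 = 62; Σxᵢ² = 24; σ²/τ² = 2.
β̂_MAP = 62 / (24 + 2) = 62/26 ≈ 2.385.

β̂_MAP = 2.385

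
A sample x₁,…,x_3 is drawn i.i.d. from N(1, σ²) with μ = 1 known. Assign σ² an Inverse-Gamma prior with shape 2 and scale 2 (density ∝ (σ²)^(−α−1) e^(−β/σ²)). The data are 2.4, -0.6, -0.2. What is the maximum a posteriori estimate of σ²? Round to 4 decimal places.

σ̂²_MAP = 1.1067

Sum of squared deviations about the known mean: SS = (2.4−1)² + (-0.6−1)² + (-0.2−1)² = 5.96.
The Normal likelihood contributes (σ²)^(−n/2) exp(−SS/(2σ²)), so the posterior is Inverse-Gamma(α + n/2, β + SS/2) = Inverse-Gamma(3.5, 4.98).
The mode of Inverse-Gamma(a, b) is b/(a+1) = 4.98/4.5 ≈ 1.1067.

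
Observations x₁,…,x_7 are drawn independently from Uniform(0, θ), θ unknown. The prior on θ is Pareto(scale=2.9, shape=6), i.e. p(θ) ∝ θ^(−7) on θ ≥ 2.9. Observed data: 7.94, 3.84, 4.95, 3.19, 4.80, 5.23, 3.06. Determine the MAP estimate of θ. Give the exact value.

The Uniform(0, θ) likelihood is θ^(−n) for θ ≥ max(xᵢ), zero otherwise. Here max(xᵢ) = 7.94.
Posterior ∝ θ^(−7) · θ^(−7) = θ^(−14) on θ ≥ max(2.9, 7.94) = 7.94.
This density is strictly decreasing in θ, so the posterior mode lies at the lower boundary of the support.

θ̂_MAP = 7.94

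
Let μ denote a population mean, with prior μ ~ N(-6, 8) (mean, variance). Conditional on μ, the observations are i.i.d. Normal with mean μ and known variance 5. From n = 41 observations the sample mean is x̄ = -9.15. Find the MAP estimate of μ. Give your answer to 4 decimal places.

μ̂_MAP = -9.1027

n = 41, x̄ = -9.15.
For a Normal prior and Normal likelihood with known variance, the posterior is Normal; its mode equals its mean, the precision-weighted average.
Prior precision 1/σ₀² = 1/8 = 0.125; data precision n/σ² = 41/5 = 8.2.
μ̂ = (0.125·(-6) + 8.2·(-9.15)) / (0.125 + 8.2) = (-75.78)/8.325 = -1684/185 ≈ -9.1027.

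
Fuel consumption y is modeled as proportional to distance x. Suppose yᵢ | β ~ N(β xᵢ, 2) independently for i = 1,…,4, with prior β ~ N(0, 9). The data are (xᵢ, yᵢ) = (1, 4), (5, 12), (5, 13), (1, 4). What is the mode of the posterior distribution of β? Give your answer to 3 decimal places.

log p(β | y) = −Σ(yᵢ − βxᵢ)²/(2·2) − β²/(2·9) + const.
Setting the derivative to zero: Σxᵢ(yᵢ − βxᵢ)/2 − β/9 = 0, so β = Σxᵢyᵢ / (Σxᵢ² + σ²/τ²).
Σxᵢyᵢ = 1·4 + 5·12 + 5·13 + 1·4 = 133; Σxᵢ² = 52; σ²/τ² = 2/9.
β̂_MAP = 133 / (52 + 2/9) = 133/(470/9) = 1197/470 ≈ 2.547.

β̂_MAP = 2.547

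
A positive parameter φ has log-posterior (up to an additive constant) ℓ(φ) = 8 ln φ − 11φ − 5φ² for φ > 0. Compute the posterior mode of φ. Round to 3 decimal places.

ℓ'(φ) = 8/φ − 11 − 10φ. Setting this to zero and multiplying by φ: 10φ² + 11φ − 8 = 0.
φ = (−11 + √(11² + 4·10·8)) / (2·10) = (−11 + √441) / 20 = (−11 + 21)/20 = 1/2.
ℓ''(φ) = −8/φ² − 10 < 0, confirming a maximum.

φ̂_MAP = 0.500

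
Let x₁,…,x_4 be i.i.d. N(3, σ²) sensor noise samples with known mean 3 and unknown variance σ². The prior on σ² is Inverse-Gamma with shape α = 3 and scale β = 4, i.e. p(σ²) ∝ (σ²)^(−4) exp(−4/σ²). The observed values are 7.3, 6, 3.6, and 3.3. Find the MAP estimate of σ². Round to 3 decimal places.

σ̂²_MAP = 2.995

Sum of squared deviations about the known mean: SS = (7.3−3)² + (6−3)² + (3.6−3)² + (3.3−3)² = 27.94.
The Normal likelihood contributes (σ²)^(−n/2) exp(−SS/(2σ²)), so the posterior is Inverse-Gamma(α + n/2, β + SS/2) = Inverse-Gamma(5, 17.97).
The mode of Inverse-Gamma(a, b) is b/(a+1) = 17.97/6 ≈ 2.995.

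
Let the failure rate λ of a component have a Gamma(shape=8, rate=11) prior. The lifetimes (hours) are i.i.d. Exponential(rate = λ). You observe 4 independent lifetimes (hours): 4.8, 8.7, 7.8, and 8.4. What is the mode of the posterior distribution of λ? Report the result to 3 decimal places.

λ̂_MAP = 0.270

The Exponential(rate=λ) likelihood is ∝ λ^n e^(−λΣtᵢ). Here n = 4 and Σtᵢ = 4.8 + 8.7 + 7.8 + 8.4 = 29.7.
Posterior ∝ λ^7e^(−11λ) · λ^4e^(−29.7λ) = λ^11e^(−40.7λ), i.e. Gamma(12, 40.7).
Mode = (a−1)/b = 11/40.7 ≈ 0.270.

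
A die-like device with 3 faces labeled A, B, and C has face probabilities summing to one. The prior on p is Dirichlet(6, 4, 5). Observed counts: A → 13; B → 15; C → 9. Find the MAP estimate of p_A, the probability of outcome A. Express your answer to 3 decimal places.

MAP estimate of p_A = 0.367

The posterior is Dirichlet(αᵢ + nᵢ) = Dirichlet(19, 19, 14).
For a Dirichlet(a₁,…,a_K) with all aᵢ > 1, the mode has j-th component (aⱼ − 1)/(Σaᵢ − K).
Here Σaᵢ = 52 and K = 3, so p_A = (19 − 1)/(52 − 3) = 18/49 ≈ 0.367.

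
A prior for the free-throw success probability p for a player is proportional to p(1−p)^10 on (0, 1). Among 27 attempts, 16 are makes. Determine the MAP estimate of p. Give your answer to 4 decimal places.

p̂_MAP = 0.4474

The prior density ∝ p(1−p)^10 is the kernel of Beta(2, 11).
Data: 16 successes in 27 trials. The binomial likelihood contributes p^16(1−p)^11, so the posterior is Beta(2+16, 11+11) = Beta(18, 22).
For Beta(a, b) with a, b > 1 the mode is (a−1)/(a+b−2) = 17/38 ≈ 0.4474.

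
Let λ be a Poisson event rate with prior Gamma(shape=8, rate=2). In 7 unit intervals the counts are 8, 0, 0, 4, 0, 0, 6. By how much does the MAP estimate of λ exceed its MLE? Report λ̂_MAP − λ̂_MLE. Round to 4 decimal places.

Σxᵢ = 18. Posterior is Gamma(26, 9); MAP = (26−1)/9 = 25/9 ≈ 2.77778.
MLE = x̄ = 18/7 ≈ 2.57143.
Difference = 25/9 − 18/7 = 13/63 ≈ 0.2063.

MAP − MLE = 0.2063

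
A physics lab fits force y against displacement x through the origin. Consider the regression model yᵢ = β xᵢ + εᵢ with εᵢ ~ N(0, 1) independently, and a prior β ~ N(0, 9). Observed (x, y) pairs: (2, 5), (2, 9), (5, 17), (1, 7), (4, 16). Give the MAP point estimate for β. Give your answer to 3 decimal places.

log p(β | y) = −Σ(yᵢ − βxᵢ)²/(2·1) − β²/(2·9) + const.
Setting the derivative to zero: Σxᵢ(yᵢ − βxᵢ)/1 − β/9 = 0, so β = Σxᵢyᵢ / (Σxᵢ² + σ²/τ²).
Σxᵢyᵢ = 2·5 + 2·9 + 5·17 + 1·7 + 4·16 = 184; Σxᵢ² = 50; σ²/τ² = 1/9.
β̂_MAP = 184 / (50 + 1/9) = 184/(451/9) = 1656/451 ≈ 3.672.

β̂_MAP = 3.672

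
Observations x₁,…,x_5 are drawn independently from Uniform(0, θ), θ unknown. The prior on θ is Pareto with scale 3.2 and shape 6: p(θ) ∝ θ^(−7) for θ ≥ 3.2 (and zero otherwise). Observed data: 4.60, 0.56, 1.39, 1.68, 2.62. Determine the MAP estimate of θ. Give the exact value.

θ̂_MAP = 4.60

The Uniform(0, θ) likelihood is θ^(−n) for θ ≥ max(xᵢ), zero otherwise. Here max(xᵢ) = 4.60.
Posterior ∝ θ^(−7) · θ^(−5) = θ^(−12) on θ ≥ max(3.2, 4.60) = 4.60.
This density is strictly decreasing in θ, so the posterior mode lies at the lower boundary of the support.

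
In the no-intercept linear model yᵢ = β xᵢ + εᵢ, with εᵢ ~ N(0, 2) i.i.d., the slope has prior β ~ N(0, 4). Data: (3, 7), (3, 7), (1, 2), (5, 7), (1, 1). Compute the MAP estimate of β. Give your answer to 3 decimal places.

log p(β | y) = −Σ(yᵢ − βxᵢ)²/(2·2) − β²/(2·4) + const.
Setting the derivative to zero: Σxᵢ(yᵢ − βxᵢ)/2 − β/4 = 0, so β = Σxᵢyᵢ / (Σxᵢ² + σ²/τ²).
Σxᵢyᵢ = 3·7 + 3·7 + 1·2 + 5·7 + 1·1 = 80; Σxᵢ² = 45; σ²/τ² = 0.5.
β̂_MAP = 80 / (45 + 0.5) = 80/45.5 ≈ 1.758.

β̂_MAP = 1.758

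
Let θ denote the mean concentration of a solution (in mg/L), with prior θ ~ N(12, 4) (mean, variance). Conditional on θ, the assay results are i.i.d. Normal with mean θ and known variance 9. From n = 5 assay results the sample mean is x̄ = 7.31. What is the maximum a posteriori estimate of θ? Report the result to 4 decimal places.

θ̂_MAP = 8.7655

n = 5, x̄ = 7.31.
For a Normal prior and Normal likelihood with known variance, the posterior is Normal; its mode equals its mean, the precision-weighted average.
Prior precision 1/σ₀² = 1/4 = 0.25; data precision n/σ² = 5/9.
θ̂ = (0.25·12 + (5/9)·7.31) / (0.25 + 5/9) = (1271/180)/(29/36) = 1271/145 ≈ 8.7655.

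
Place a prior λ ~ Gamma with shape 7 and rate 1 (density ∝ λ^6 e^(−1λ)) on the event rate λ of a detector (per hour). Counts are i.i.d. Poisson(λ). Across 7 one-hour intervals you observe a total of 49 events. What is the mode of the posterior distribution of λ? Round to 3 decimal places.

λ̂_MAP = 6.875

Σxᵢ = 49, n = 7.
Posterior ∝ λ^6e^(−1λ) · λ^49e^(−7λ) = λ^55e^(−8λ), i.e. Gamma(shape=56, rate=8).
The mode of a Gamma(a, b) with a ≥ 1 (shape–rate) is (a−1)/b = 55/8 ≈ 6.875.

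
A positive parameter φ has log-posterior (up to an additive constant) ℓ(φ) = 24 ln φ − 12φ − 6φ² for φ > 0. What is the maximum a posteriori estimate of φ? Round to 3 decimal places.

φ̂_MAP = 1.000

ℓ'(φ) = 24/φ − 12 − 12φ. Setting this to zero and multiplying by φ: 12φ² + 12φ − 24 = 0.
φ = (−12 + √(12² + 4·12·24)) / (2·12) = (−12 + √1296) / 24 = (−12 + 36)/24 = 1.
ℓ''(φ) = −24/φ² − 12 < 0, confirming a maximum.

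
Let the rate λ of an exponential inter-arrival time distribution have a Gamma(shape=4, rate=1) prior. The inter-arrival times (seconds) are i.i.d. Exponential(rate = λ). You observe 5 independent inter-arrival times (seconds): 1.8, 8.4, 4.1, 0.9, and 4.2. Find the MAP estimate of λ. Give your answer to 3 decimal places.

λ̂_MAP = 0.392

The Exponential(rate=λ) likelihood is ∝ λ^n e^(−λΣtᵢ). Here n = 5 and Σtᵢ = 1.8 + 8.4 + 4.1 + 0.9 + 4.2 = 19.4.
Posterior ∝ λ^3e^(−1λ) · λ^5e^(−19.4λ) = λ^8e^(−20.4λ), i.e. Gamma(9, 20.4).
Mode = (a−1)/b = 8/20.4 ≈ 0.392.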